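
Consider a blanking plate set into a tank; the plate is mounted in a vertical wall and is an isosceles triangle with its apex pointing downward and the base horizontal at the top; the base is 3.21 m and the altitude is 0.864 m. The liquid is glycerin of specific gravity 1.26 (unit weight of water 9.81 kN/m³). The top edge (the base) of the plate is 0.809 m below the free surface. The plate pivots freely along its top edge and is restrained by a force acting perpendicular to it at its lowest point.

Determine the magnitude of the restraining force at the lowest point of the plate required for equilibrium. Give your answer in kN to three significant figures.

P ≈ 7.09 kN

γ = 1.26 × 9.81 = 12.3606 kN/m³.
With the apex down, the centroid sits h/3 = 0.864/3 = 0.288 m below the base (the top edge), so the centroid depth is h_c = 0.809 + 0.288 = 1.097 m.
A = ½ × 3.21 × 0.864 = 1.38672 m².
Resultant F = γ·h_c·A = 12.3606 × 1.097 × 1.38672 = 18.8033 kN.
I_c = b·h³/36 = 3.21 × 0.864³/36 = 0.0575101 m⁴.
Centre of pressure: y_p = y_c + I_c/(y_c·A) = 1.097 + 0.0575101/(1.097 × 1.38672) = 1.097 + 0.037805 = 1.13481 m along the plane.
The resultant acts 0.288 + 0.037805 = 0.325805 m (along the plate) below the hinge at the top edge, so the moment about the hinge is M = F × 0.325805 = 18.8033 × 0.325805 = 6.12621 kN·m.
A normal force at the bottom, 0.864 m from the hinge, must supply this moment: P = 6.12621/0.864 = 7.09052 kN.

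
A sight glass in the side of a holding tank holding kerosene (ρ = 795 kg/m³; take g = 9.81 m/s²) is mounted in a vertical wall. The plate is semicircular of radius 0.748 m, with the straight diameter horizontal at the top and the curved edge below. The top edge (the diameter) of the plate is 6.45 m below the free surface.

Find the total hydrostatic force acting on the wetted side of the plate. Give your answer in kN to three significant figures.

F ≈ 46.4 kN

γ = ρg = 795 × 9.81 / 1000 = 7.79895 kN/m³.
The centroid of a semicircle lies 4r/(3π) = 0.317461 m from the diameter, here below the top edge, so the centroid depth is h_c = 6.45 + 0.317461 = 6.76746 m.
A = πr²/2 = π × 0.748²/2 = 0.878867 m².
Resultant F = γ·h_c·A = 7.79895 × 6.76746 × 0.878867 = 46.3858 kN.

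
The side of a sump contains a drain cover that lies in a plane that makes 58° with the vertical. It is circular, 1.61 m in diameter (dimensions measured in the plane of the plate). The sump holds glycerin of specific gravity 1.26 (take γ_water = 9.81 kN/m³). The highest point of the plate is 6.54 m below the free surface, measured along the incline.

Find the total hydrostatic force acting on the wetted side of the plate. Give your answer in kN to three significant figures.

γ = 1.26 × 9.81 = 12.3606 kN/m³.
The plate makes 58° with the vertical, i.e. θ = 90° − 58° = 32° to the horizontal. Measuring y along the incline from the free-surface line, vertical depth h = y·sinθ with sinθ = 0.529919.
The centroid is at the centre, 0.805 m below the top of the plate, so y_c = 6.54 + 0.805 = 7.345 m and h_c = 7.345 × 0.529919 = 3.89226 m.
A = π(0.805)² = 2.03583 m².
Resultant F = γ·h_c·A = 12.3606 × 3.89226 × 2.03583 = 97.9451 kN.

F ≈ 97.9 kN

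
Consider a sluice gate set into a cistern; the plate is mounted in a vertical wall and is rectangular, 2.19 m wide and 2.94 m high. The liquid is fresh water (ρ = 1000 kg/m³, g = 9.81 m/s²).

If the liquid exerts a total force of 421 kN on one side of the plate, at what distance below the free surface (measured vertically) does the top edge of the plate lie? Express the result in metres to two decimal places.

d_top ≈ 5.20 m

γ = ρg = 1000 × 9.81 = 9810 N/m³ = 9.81 kN/m³.
A = 2.19 × 2.94 = 6.4386 m².
From F = γ·h_c·A, the centroid depth is h_c = 421/(9.81 × 6.4386) = 6.66533 m.
The centroid lies 2.94/2 = 1.47 m below the top edge, so the top edge sits at h_top = 6.66533 − 1.47 = 5.19533 m below the surface.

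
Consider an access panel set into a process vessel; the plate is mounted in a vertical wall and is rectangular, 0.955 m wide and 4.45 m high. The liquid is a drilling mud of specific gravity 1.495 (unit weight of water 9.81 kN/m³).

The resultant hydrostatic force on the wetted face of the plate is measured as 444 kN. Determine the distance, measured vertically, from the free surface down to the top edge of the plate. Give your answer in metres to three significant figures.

γ = 1.495 × 9.81 = 14.66595 kN/m³.
A = 0.955 × 4.45 = 4.24975 m².
From F = γ·h_c·A, the centroid depth is h_c = 444/(14.66595 × 4.24975) = 7.12376 m.
The centroid lies 4.45/2 = 2.225 m below the top edge, so the top edge sits at h_top = 7.12376 − 2.225 = 4.89876 m below the surface.

d_top ≈ 4.90 m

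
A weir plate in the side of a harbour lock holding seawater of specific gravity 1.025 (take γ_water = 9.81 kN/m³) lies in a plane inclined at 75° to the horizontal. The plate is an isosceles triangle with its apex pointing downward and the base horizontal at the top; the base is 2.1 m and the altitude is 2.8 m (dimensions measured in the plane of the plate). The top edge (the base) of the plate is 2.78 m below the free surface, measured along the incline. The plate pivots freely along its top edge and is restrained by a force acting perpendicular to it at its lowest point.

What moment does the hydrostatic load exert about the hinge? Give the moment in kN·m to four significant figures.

γ = 1.025 × 9.81 = 10.05525 kN/m³.
Let θ = 75° be the plate's angle to the horizontal; measure y along the incline from where the plane meets the free surface. Vertical depth h = y·sinθ with sinθ = 0.965926.
With the apex down, the centroid sits h/3 = 2.8/3 = 0.933333 m below the base (the top edge), so y_c = 2.78 + 0.933333 = 3.71333 m and h_c = 3.71333 × 0.965926 = 3.5868 m.
A = ½ × 2.1 × 2.8 = 2.94 m².
Resultant F = γ·h_c·A = 10.05525 × 3.5868 × 2.94 = 106.035 kN.
I_c = b·h³/36 = 2.1 × 2.8³/36 = 1.28053 m⁴.
Centre of pressure: y_p = y_c + I_c/(y_c·A) = 3.71333 + 1.28053/(3.71333 × 2.94) = 3.71333 + 0.117295 = 3.83062 m along the plane.
The resultant acts 0.933333 + 0.117295 = 1.05063 m (along the plate) below the hinge at the top edge, so the moment about the hinge is M = F × 1.05063 = 106.035 × 1.05063 = 111.404 kN·m.

M ≈ 111.4 kN·m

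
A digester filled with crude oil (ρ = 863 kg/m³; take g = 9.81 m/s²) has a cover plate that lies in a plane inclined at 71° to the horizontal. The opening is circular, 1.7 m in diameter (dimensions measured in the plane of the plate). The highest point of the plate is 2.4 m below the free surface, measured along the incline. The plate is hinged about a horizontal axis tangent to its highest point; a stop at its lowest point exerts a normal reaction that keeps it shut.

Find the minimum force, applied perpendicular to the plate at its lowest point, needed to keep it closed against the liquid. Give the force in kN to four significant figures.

γ = ρg = 863 × 9.81 / 1000 = 8.46603 kN/m³.
Let θ = 71° be the plate's angle to the horizontal; measure y along the incline from where the plane meets the free surface. Vertical depth h = y·sinθ with sinθ = 0.945519.
The centroid is at the centre, 0.85 m below the top of the plate, so y_c = 2.4 + 0.85 = 3.25 m and h_c = 3.25 × 0.945519 = 3.07294 m.
A = π(0.85)² = 2.2698 m².
Resultant F = γ·h_c·A = 8.46603 × 3.07294 × 2.2698 = 59.0502 kN.
I_c = πr⁴/4 = π × 0.85⁴/4 = 0.409983 m⁴.
Centre of pressure: y_p = y_c + I_c/(y_c·A) = 3.25 + 0.409983/(3.25 × 2.2698) = 3.25 + 0.055577 = 3.30558 m along the plane.
The resultant acts 0.85 + 0.055577 = 0.905577 m (along the plate) below the hinge at the top edge, so the moment about the hinge is M = F × 0.905577 = 59.0502 × 0.905577 = 53.4745 kN·m.
A normal force at the bottom, 1.7 m from the hinge, must supply this moment: P = 53.4745/1.7 = 31.4556 kN.

P ≈ 31.46 kN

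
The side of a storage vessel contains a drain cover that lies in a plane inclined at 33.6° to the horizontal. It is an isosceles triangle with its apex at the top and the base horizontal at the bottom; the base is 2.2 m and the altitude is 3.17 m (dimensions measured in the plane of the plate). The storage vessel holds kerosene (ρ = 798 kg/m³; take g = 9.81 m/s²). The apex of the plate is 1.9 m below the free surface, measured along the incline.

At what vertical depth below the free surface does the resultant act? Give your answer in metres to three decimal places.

h_p = 2.298 m

γ = ρg = 798 × 9.81 / 1000 = 7.82838 kN/m³.
Let θ = 33.6° be the plate's angle to the horizontal; measure y along the incline from where the plane meets the free surface. Vertical depth h = y·sinθ with sinθ = 0.553392.
With the apex up, the centroid sits 2h/3 = 2 × 3.17/3 = 2.11333 m below the apex, so y_c = 1.9 + 2.11333 = 4.01333 m and h_c = 4.01333 × 0.553392 = 2.22094 m.
A = ½ × 2.2 × 3.17 = 3.487 m².
Resultant F = γ·h_c·A = 7.82838 × 2.22094 × 3.487 = 60.6262 kN.
I_c = b·h³/36 = 2.2 × 3.17³/36 = 1.9467 m⁴.
Centre of pressure: y_p = y_c + I_c/(y_c·A) = 4.01333 + 1.9467/(4.01333 × 3.487) = 4.01333 + 0.139105 = 4.15243 m along the plane.
Vertically, h_p = y_p·sinθ = 4.15243 × 0.553392 = 2.29792 m.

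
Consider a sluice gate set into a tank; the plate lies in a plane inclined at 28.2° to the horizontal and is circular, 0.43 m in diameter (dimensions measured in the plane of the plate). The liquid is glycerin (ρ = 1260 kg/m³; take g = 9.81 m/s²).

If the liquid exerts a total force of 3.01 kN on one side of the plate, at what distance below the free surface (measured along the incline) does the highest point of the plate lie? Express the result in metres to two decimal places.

y_top ≈ 3.33 m

γ = ρg = 1260 × 9.81 / 1000 = 12.3606 kN/m³.
A = π(0.215)² = 0.14522 m².
From F = γ·h_c·A, the centroid depth is h_c = 3.01/(12.3606 × 0.14522) = 1.67687 m.
Let θ = 28.2° be the plate's angle to the horizontal; measure y along the incline from where the plane meets the free surface. Vertical depth h = y·sinθ with sinθ = 0.472551.
Along the incline, y_c = h_c/sinθ = 1.67687/0.472551 = 3.54855 m.
The centroid is at the centre, 0.215 m below the top of the plate, so the highest point sits at y_top = 3.54855 − 0.215 = 3.33355 m along the incline.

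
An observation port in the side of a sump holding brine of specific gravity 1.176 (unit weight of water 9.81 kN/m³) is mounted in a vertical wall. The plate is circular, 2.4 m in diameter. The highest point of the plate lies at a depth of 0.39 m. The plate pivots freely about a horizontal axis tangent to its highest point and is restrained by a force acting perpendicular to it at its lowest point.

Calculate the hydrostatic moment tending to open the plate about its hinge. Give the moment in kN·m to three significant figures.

γ = 1.176 × 9.81 = 11.53656 kN/m³.
The centroid is at the centre, 1.2 m below the top of the plate, so the centroid depth is h_c = 0.39 + 1.2 = 1.59 m.
A = π(1.2)² = 4.52389 m².
Resultant F = γ·h_c·A = 11.53656 × 1.59 × 4.52389 = 82.9823 kN.
I_c = πr⁴/4 = π × 1.2⁴/4 = 1.6286 m⁴.
Centre of pressure: y_p = y_c + I_c/(y_c·A) = 1.59 + 1.6286/(1.59 × 4.52389) = 1.59 + 0.226415 = 1.81642 m along the plane.
The resultant acts 1.2 + 0.226415 = 1.42641 m (along the plate) below the hinge at the top edge, so the moment about the hinge is M = F × 1.42641 = 82.9823 × 1.42641 = 118.367 kN·m.

M ≈ 118 kN·m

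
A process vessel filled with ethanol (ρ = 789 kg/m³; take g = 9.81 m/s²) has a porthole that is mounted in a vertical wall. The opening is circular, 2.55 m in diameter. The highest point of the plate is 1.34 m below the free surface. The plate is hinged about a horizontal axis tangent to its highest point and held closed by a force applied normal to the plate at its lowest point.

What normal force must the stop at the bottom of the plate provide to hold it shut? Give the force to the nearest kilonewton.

P ≈ 58 kN

γ = ρg = 789 × 9.81 / 1000 = 7.74009 kN/m³.
The centroid is at the centre, 1.275 m below the top of the plate, so the centroid depth is h_c = 1.34 + 1.275 = 2.615 m.
A = π(1.275)² = 5.10705 m².
Resultant F = γ·h_c·A = 7.74009 × 2.615 × 5.10705 = 103.368 kN.
I_c = πr⁴/4 = π × 1.275⁴/4 = 2.07554 m⁴.
Centre of pressure: y_p = y_c + I_c/(y_c·A) = 2.615 + 2.07554/(2.615 × 5.10705) = 2.615 + 0.155414 = 2.77041 m along the plane.
The resultant acts 1.275 + 0.155414 = 1.43041 m (along the plate) below the hinge at the top edge, so the moment about the hinge is M = F × 1.43041 = 103.368 × 1.43041 = 147.859 kN·m.
A normal force at the bottom, 2.55 m from the hinge, must supply this moment: P = 147.859/2.55 = 57.9839 kN.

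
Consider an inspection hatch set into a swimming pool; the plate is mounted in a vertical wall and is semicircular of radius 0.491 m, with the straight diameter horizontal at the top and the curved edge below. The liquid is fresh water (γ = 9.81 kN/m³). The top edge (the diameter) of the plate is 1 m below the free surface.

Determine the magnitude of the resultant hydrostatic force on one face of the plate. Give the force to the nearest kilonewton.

γ = 9.81 kN/m³.
The centroid of a semicircle lies 4r/(3π) = 0.208387 m from the diameter, here below the top edge, so the centroid depth is h_c = 1 + 0.208387 = 1.20839 m.
A = πr²/2 = π × 0.491²/2 = 0.378689 m².
Resultant F = γ·h_c·A = 9.81 × 1.20839 × 0.378689 = 4.4891 kN.

F ≈ 4 kN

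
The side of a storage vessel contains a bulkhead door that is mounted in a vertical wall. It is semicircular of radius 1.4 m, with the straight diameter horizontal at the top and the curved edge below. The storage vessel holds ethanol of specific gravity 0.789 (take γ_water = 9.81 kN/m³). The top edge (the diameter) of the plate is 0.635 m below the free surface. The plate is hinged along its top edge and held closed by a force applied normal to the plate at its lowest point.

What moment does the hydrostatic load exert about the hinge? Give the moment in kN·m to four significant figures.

γ = 0.789 × 9.81 = 7.74009 kN/m³.
The centroid of a semicircle lies 4r/(3π) = 0.594178 m from the diameter, here below the top edge, so the centroid depth is h_c = 0.635 + 0.594178 = 1.22918 m.
A = πr²/2 = π × 1.4²/2 = 3.07876 m².
Resultant F = γ·h_c·A = 7.74009 × 1.22918 × 3.07876 = 29.2912 kN.
I_c = (π/8 − 8/(9π))·r⁴ = 0.109757 × 1.4⁴ = 0.421642 m⁴.
Centre of pressure: y_p = y_c + I_c/(y_c·A) = 1.22918 + 0.421642/(1.22918 × 3.07876) = 1.22918 + 0.111417 = 1.3406 m along the plane.
The resultant acts 0.594178 + 0.111417 = 0.705595 m (along the plate) below the hinge at the top edge, so the moment about the hinge is M = F × 0.705595 = 29.2912 × 0.705595 = 20.6677 kN·m.

M ≈ 20.67 kN·m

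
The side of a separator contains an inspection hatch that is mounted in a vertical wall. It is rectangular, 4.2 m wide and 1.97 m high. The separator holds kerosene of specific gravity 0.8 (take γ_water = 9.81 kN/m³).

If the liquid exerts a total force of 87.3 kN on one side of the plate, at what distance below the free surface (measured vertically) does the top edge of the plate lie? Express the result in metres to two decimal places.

d_top ≈ 0.36 m

γ = 0.8 × 9.81 = 7.848 kN/m³.
A = 4.2 × 1.97 = 8.274 m².
From F = γ·h_c·A, the centroid depth is h_c = 87.3/(7.848 × 8.274) = 1.34443 m.
The centroid lies 1.97/2 = 0.985 m below the top edge, so the top edge sits at h_top = 1.34443 − 0.985 = 0.35943 m below the surface.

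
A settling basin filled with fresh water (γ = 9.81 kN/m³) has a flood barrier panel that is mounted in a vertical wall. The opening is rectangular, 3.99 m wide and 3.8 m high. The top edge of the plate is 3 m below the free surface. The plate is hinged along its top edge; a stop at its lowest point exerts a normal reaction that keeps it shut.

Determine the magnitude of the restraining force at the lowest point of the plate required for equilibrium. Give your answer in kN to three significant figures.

P ≈ 412 kN

γ = 9.81 kN/m³.
The centroid lies 3.8/2 = 1.9 m below the top edge, so the centroid depth is h_c = 3 + 1.9 = 4.9 m.
A = 3.99 × 3.8 = 15.162 m².
Resultant F = γ·h_c·A = 9.81 × 4.9 × 15.162 = 728.822 kN.
I_c = b·h³/12 = 3.99 × 3.8³/12 = 18.2449 m⁴.
Centre of pressure: y_p = y_c + I_c/(y_c·A) = 4.9 + 18.2449/(4.9 × 15.162) = 4.9 + 0.245578 = 5.14558 m along the plane.
The resultant acts 1.9 + 0.245578 = 2.14558 m (along the plate) below the hinge at the top edge, so the moment about the hinge is M = F × 2.14558 = 728.822 × 2.14558 = 1563.75 kN·m.
A normal force at the bottom, 3.8 m from the hinge, must supply this moment: P = 1563.75/3.8 = 411.513 kN.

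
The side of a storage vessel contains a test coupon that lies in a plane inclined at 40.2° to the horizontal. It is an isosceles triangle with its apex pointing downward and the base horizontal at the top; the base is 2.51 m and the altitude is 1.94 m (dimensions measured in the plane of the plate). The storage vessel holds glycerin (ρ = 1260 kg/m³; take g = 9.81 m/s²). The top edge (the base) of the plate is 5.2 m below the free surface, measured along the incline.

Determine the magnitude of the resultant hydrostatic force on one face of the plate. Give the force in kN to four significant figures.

γ = ρg = 1260 × 9.81 / 1000 = 12.3606 kN/m³.
Let θ = 40.2° be the plate's angle to the horizontal; measure y along the incline from where the plane meets the free surface. Vertical depth h = y·sinθ with sinθ = 0.645458.
With the apex down, the centroid sits h/3 = 1.94/3 = 0.646667 m below the base (the top edge), so y_c = 5.2 + 0.646667 = 5.84667 m and h_c = 5.84667 × 0.645458 = 3.77378 m.
A = ½ × 2.51 × 1.94 = 2.4347 m².
Resultant F = γ·h_c·A = 12.3606 × 3.77378 × 2.4347 = 113.569 kN.

F ≈ 113.6 kN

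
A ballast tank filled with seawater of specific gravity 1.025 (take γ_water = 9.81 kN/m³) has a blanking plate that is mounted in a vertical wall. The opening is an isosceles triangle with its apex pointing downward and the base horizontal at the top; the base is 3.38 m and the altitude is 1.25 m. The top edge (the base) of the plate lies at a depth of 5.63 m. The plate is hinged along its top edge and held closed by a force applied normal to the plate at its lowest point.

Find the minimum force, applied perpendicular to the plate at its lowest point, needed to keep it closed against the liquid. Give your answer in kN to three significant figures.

γ = 1.025 × 9.81 = 10.05525 kN/m³.
With the apex down, the centroid sits h/3 = 1.25/3 = 0.416667 m below the base (the top edge), so the centroid depth is h_c = 5.63 + 0.416667 = 6.04667 m.
A = ½ × 3.38 × 1.25 = 2.1125 m².
Resultant F = γ·h_c·A = 10.05525 × 6.04667 × 2.1125 = 128.442 kN.
I_c = b·h³/36 = 3.38 × 1.25³/36 = 0.183377 m⁴.
Centre of pressure: y_p = y_c + I_c/(y_c·A) = 6.04667 + 0.183377/(6.04667 × 2.1125) = 6.04667 + 0.0143559 = 6.06103 m along the plane.
The resultant acts 0.416667 + 0.0143559 = 0.431023 m (along the plate) below the hinge at the top edge, so the moment about the hinge is M = F × 0.431023 = 128.442 × 0.431023 = 55.3615 kN·m.
A normal force at the bottom, 1.25 m from the hinge, must supply this moment: P = 55.3615/1.25 = 44.2892 kN.

P ≈ 44.3 kN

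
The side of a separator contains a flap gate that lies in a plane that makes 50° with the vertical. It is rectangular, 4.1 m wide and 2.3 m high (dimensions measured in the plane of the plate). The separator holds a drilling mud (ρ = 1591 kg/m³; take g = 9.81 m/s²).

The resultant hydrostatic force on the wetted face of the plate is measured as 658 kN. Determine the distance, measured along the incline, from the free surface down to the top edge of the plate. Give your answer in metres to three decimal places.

y_top ≈ 5.805 m

γ = ρg = 1591 × 9.81 / 1000 = 15.60771 kN/m³.
A = 4.1 × 2.3 = 9.43 m².
From F = γ·h_c·A, the centroid depth is h_c = 658/(15.60771 × 9.43) = 4.47069 m.
The plate makes 50° with the vertical, i.e. θ = 90° − 50° = 40° to the horizontal. Measuring y along the incline from the free-surface line, vertical depth h = y·sinθ with sinθ = 0.642788.
Along the incline, y_c = h_c/sinθ = 4.47069/0.642788 = 6.95515 m.
The centroid lies 2.3/2 = 1.15 m below the top edge, so the top edge sits at y_top = 6.95515 − 1.15 = 5.80515 m along the incline.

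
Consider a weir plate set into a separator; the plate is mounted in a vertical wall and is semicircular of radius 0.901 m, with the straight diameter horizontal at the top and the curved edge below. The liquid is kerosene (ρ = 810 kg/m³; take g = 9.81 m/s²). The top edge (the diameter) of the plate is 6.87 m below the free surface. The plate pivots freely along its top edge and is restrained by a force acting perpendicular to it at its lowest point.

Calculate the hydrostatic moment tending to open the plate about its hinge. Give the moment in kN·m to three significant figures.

γ = ρg = 810 × 9.81 / 1000 = 7.9461 kN/m³.
The centroid of a semicircle lies 4r/(3π) = 0.382396 m from the diameter, here below the top edge, so the centroid depth is h_c = 6.87 + 0.382396 = 7.2524 m.
A = πr²/2 = π × 0.901²/2 = 1.27517 m².
Resultant F = γ·h_c·A = 7.9461 × 7.2524 × 1.27517 = 73.4859 kN.
I_c = (π/8 − 8/(9π))·r⁴ = 0.109757 × 0.901⁴ = 0.0723322 m⁴.
Centre of pressure: y_p = y_c + I_c/(y_c·A) = 7.2524 + 0.0723322/(7.2524 × 1.27517) = 7.2524 + 0.00782135 = 7.26022 m along the plane.
The resultant acts 0.382396 + 0.00782135 = 0.390217 m (along the plate) below the hinge at the top edge, so the moment about the hinge is M = F × 0.390217 = 73.4859 × 0.390217 = 28.6754 kN·m.

M ≈ 28.7 kN·m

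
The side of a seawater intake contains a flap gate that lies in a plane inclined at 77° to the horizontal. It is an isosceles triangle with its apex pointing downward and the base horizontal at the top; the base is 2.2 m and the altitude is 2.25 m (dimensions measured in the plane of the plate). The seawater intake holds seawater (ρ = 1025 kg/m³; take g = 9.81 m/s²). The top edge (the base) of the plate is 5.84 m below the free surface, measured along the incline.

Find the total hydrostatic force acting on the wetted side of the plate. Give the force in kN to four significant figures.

γ = ρg = 1025 × 9.81 / 1000 = 10.05525 kN/m³.
Let θ = 77° be the plate's angle to the horizontal; measure y along the incline from where the plane meets the free surface. Vertical depth h = y·sinθ with sinθ = 0.974370.
With the apex down, the centroid sits h/3 = 2.25/3 = 0.75 m below the base (the top edge), so y_c = 5.84 + 0.75 = 6.59 m and h_c = 6.59 × 0.974370 = 6.4211 m.
A = ½ × 2.2 × 2.25 = 2.475 m².
Resultant F = γ·h_c·A = 10.05525 × 6.4211 × 2.475 = 159.8 kN.

F ≈ 159.8 kN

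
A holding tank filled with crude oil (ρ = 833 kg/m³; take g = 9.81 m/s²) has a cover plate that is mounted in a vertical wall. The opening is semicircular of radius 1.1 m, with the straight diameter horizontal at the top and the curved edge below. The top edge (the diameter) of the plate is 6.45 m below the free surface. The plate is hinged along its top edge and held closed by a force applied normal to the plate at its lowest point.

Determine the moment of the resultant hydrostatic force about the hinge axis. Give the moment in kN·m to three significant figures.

γ = ρg = 833 × 9.81 / 1000 = 8.17173 kN/m³.
The centroid of a semicircle lies 4r/(3π) = 0.466854 m from the diameter, here below the top edge, so the centroid depth is h_c = 6.45 + 0.466854 = 6.91685 m.
A = πr²/2 = π × 1.1²/2 = 1.90066 m².
Resultant F = γ·h_c·A = 8.17173 × 6.91685 × 1.90066 = 107.43 kN.
I_c = (π/8 − 8/(9π))·r⁴ = 0.109757 × 1.1⁴ = 0.160695 m⁴.
Centre of pressure: y_p = y_c + I_c/(y_c·A) = 6.91685 + 0.160695/(6.91685 × 1.90066) = 6.91685 + 0.0122233 = 6.92907 m along the plane.
The resultant acts 0.466854 + 0.0122233 = 0.479077 m (along the plate) below the hinge at the top edge, so the moment about the hinge is M = F × 0.479077 = 107.43 × 0.479077 = 51.4672 kN·m.

M ≈ 51.5 kN·m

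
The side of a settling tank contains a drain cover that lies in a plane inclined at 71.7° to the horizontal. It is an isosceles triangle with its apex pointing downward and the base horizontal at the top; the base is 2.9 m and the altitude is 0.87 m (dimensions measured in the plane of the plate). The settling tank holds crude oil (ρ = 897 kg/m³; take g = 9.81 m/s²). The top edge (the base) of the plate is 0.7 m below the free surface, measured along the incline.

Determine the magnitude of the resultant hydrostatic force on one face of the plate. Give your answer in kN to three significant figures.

γ = ρg = 897 × 9.81 / 1000 = 8.79957 kN/m³.
Let θ = 71.7° be the plate's angle to the horizontal; measure y along the incline from where the plane meets the free surface. Vertical depth h = y·sinθ with sinθ = 0.949425.
With the apex down, the centroid sits h/3 = 0.87/3 = 0.29 m below the base (the top edge), so y_c = 0.7 + 0.29 = 0.99 m and h_c = 0.99 × 0.949425 = 0.939931 m.
A = ½ × 2.9 × 0.87 = 1.2615 m².
Resultant F = γ·h_c·A = 8.79957 × 0.939931 × 1.2615 = 10.4339 kN.

F ≈ 10.4 kN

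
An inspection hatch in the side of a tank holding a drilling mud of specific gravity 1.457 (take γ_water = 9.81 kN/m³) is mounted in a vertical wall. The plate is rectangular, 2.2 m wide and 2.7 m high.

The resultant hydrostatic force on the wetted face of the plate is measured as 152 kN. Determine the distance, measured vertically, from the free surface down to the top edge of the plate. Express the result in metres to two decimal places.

d_top ≈ 0.44 m

γ = 1.457 × 9.81 = 14.29317 kN/m³.
A = 2.2 × 2.7 = 5.94 m².
From F = γ·h_c·A, the centroid depth is h_c = 152/(14.29317 × 5.94) = 1.79031 m.
The centroid lies 2.7/2 = 1.35 m below the top edge, so the top edge sits at h_top = 1.79031 − 1.35 = 0.44031 m below the surface.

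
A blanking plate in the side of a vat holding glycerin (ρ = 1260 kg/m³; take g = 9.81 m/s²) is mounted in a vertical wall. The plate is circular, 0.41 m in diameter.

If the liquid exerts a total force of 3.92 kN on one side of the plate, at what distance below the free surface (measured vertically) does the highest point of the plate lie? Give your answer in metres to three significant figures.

d_top ≈ 2.20 m

γ = ρg = 1260 × 9.81 / 1000 = 12.3606 kN/m³.
A = π(0.205)² = 0.132025 m².
From F = γ·h_c·A, the centroid depth is h_c = 3.92/(12.3606 × 0.132025) = 2.4021 m.
The centroid is at the centre, 0.205 m below the top of the plate, so the highest point sits at h_top = 2.4021 − 0.205 = 2.1971 m below the surface.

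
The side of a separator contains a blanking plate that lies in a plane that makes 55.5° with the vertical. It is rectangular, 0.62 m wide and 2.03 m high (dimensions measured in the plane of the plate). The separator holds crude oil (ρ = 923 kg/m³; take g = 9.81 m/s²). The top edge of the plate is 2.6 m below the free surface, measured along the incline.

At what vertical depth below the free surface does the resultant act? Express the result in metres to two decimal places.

h_p = 2.10 m

γ = ρg = 923 × 9.81 / 1000 = 9.05463 kN/m³.
The plate makes 55.5° with the vertical, i.e. θ = 90° − 55.5° = 34.5° to the horizontal. Measuring y along the incline from the free-surface line, vertical depth h = y·sinθ with sinθ = 0.566406.
The centroid lies 2.03/2 = 1.015 m below the top edge, so y_c = 2.6 + 1.015 = 3.615 m and h_c = 3.615 × 0.566406 = 2.04756 m.
A = 0.62 × 2.03 = 1.2586 m².
Resultant F = γ·h_c·A = 9.05463 × 2.04756 × 1.2586 = 23.3343 kN.
I_c = b·h³/12 = 0.62 × 2.03³/12 = 0.432214 m⁴.
Centre of pressure: y_p = y_c + I_c/(y_c·A) = 3.615 + 0.432214/(3.615 × 1.2586) = 3.615 + 0.0949954 = 3.71 m along the plane.
Vertically, h_p = y_p·sinθ = 3.71 × 0.566406 = 2.10137 m.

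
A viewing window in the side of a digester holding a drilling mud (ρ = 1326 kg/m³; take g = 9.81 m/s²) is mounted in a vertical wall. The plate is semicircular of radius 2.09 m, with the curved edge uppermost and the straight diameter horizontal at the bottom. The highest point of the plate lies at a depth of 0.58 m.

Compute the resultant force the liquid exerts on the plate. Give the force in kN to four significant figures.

γ = ρg = 1326 × 9.81 / 1000 = 13.00806 kN/m³.
The centroid lies 4r/(3π) = 0.887024 m above the diameter, so r − 4r/(3π) = 2.09 − 0.887024 = 1.20298 m below the topmost point, so the centroid depth is h_c = 0.58 + 1.20298 = 1.78298 m.
A = πr²/2 = π × 2.09²/2 = 6.8614 m².
Resultant F = γ·h_c·A = 13.00806 × 1.78298 × 6.8614 = 159.137 kN.

F ≈ 159.1 kN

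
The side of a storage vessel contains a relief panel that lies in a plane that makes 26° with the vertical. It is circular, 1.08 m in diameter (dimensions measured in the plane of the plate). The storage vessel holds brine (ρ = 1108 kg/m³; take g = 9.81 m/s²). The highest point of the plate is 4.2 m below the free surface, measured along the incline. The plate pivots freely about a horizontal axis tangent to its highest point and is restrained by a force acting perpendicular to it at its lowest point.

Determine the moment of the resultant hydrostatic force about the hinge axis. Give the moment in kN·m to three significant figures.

γ = ρg = 1108 × 9.81 / 1000 = 10.86948 kN/m³.
The plate makes 26° with the vertical, i.e. θ = 90° − 26° = 64° to the horizontal. Measuring y along the incline from the free-surface line, vertical depth h = y·sinθ with sinθ = 0.898794.
The centroid is at the centre, 0.54 m below the top of the plate, so y_c = 4.2 + 0.54 = 4.74 m and h_c = 4.74 × 0.898794 = 4.26028 m.
A = π(0.54)² = 0.916088 m².
Resultant F = γ·h_c·A = 10.86948 × 4.26028 × 0.916088 = 42.4213 kN.
I_c = πr⁴/4 = π × 0.54⁴/4 = 0.0667828 m⁴.
Centre of pressure: y_p = y_c + I_c/(y_c·A) = 4.74 + 0.0667828/(4.74 × 0.916088) = 4.74 + 0.0153797 = 4.75538 m along the plane.
The resultant acts 0.54 + 0.0153797 = 0.55538 m (along the plate) below the hinge at the top edge, so the moment about the hinge is M = F × 0.55538 = 42.4213 × 0.55538 = 23.5599 kN·m.

M ≈ 23.6 kN·m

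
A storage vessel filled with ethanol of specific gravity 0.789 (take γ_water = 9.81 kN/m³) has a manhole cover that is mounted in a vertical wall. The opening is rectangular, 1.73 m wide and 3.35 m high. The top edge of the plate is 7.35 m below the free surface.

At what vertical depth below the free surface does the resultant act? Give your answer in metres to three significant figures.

γ = 0.789 × 9.81 = 7.74009 kN/m³.
The centroid lies 3.35/2 = 1.675 m below the top edge, so the centroid depth is h_c = 7.35 + 1.675 = 9.025 m.
A = 1.73 × 3.35 = 5.7955 m².
Resultant F = γ·h_c·A = 7.74009 × 9.025 × 5.7955 = 404.841 kN.
I_c = b·h³/12 = 1.73 × 3.35³/12 = 5.42 m⁴.
Centre of pressure: y_p = y_c + I_c/(y_c·A) = 9.025 + 5.42/(9.025 × 5.7955) = 9.025 + 0.103624 = 9.12862 m along the plane.

h_p = 9.13 m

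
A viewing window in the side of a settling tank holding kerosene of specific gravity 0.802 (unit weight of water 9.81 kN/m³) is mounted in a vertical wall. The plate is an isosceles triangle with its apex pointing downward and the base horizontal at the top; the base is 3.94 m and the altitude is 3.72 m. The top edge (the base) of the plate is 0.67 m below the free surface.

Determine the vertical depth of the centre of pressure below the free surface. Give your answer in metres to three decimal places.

h_p = 2.313 m

γ = 0.802 × 9.81 = 7.86762 kN/m³.
With the apex down, the centroid sits h/3 = 3.72/3 = 1.24 m below the base (the top edge), so the centroid depth is h_c = 0.67 + 1.24 = 1.91 m.
A = ½ × 3.94 × 3.72 = 7.3284 m².
Resultant F = γ·h_c·A = 7.86762 × 1.91 × 7.3284 = 110.125 kN.
I_c = b·h³/36 = 3.94 × 3.72³/36 = 5.63407 m⁴.
Centre of pressure: y_p = y_c + I_c/(y_c·A) = 1.91 + 5.63407/(1.91 × 7.3284) = 1.91 + 0.402513 = 2.31251 m along the plane.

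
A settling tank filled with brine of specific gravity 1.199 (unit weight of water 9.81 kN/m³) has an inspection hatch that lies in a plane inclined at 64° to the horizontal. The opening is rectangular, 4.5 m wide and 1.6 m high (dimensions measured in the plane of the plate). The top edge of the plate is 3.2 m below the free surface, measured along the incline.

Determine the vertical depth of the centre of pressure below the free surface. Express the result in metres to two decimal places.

γ = 1.199 × 9.81 = 11.76219 kN/m³.
Let θ = 64° be the plate's angle to the horizontal; measure y along the incline from where the plane meets the free surface. Vertical depth h = y·sinθ with sinθ = 0.898794.
The centroid lies 1.6/2 = 0.8 m below the top edge, so y_c = 3.2 + 0.8 = 4 m and h_c = 4 × 0.898794 = 3.59518 m.
A = 4.5 × 1.6 = 7.2 m².
Resultant F = γ·h_c·A = 11.76219 × 3.59518 × 7.2 = 304.468 kN.
I_c = b·h³/12 = 4.5 × 1.6³/12 = 1.536 m⁴.
Centre of pressure: y_p = y_c + I_c/(y_c·A) = 4 + 1.536/(4 × 7.2) = 4 + 0.0533333 = 4.05333 m along the plane.
Vertically, h_p = y_p·sinθ = 4.05333 × 0.898794 = 3.64311 m.

h_p = 3.64 m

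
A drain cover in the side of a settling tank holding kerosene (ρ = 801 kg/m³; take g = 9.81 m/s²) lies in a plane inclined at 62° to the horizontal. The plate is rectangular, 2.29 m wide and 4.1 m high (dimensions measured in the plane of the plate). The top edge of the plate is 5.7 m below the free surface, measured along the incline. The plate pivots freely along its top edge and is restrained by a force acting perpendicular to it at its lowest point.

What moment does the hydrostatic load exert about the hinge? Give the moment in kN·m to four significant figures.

M ≈ 1126 kN·m

γ = ρg = 801 × 9.81 / 1000 = 7.85781 kN/m³.
Let θ = 62° be the plate's angle to the horizontal; measure y along the incline from where the plane meets the free surface. Vertical depth h = y·sinθ with sinθ = 0.882948.
The centroid lies 4.1/2 = 2.05 m below the top edge, so y_c = 5.7 + 2.05 = 7.75 m and h_c = 7.75 × 0.882948 = 6.84285 m.
A = 2.29 × 4.1 = 9.389 m².
Resultant F = γ·h_c·A = 7.85781 × 6.84285 × 9.389 = 504.845 kN.
I_c = b·h³/12 = 2.29 × 4.1³/12 = 13.1524 m⁴.
Centre of pressure: y_p = y_c + I_c/(y_c·A) = 7.75 + 13.1524/(7.75 × 9.389) = 7.75 + 0.180752 = 7.93075 m along the plane.
The resultant acts 2.05 + 0.180752 = 2.23075 m (along the plate) below the hinge at the top edge, so the moment about the hinge is M = F × 2.23075 = 504.845 × 2.23075 = 1126.18 kN·m.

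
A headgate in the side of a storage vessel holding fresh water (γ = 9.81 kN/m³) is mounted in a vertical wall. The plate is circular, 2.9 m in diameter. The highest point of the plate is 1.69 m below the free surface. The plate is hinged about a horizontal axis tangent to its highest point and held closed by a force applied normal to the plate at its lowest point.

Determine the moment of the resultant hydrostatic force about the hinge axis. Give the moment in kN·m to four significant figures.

M ≈ 329.1 kN·m

γ = 9.81 kN/m³.
The centroid is at the centre, 1.45 m below the top of the plate, so the centroid depth is h_c = 1.69 + 1.45 = 3.14 m.
A = π(1.45)² = 6.6052 m².
Resultant F = γ·h_c·A = 9.81 × 3.14 × 6.6052 = 203.463 kN.
I_c = πr⁴/4 = π × 1.45⁴/4 = 3.47186 m⁴.
Centre of pressure: y_p = y_c + I_c/(y_c·A) = 3.14 + 3.47186/(3.14 × 6.6052) = 3.14 + 0.167397 = 3.3074 m along the plane.
The resultant acts 1.45 + 0.167397 = 1.6174 m (along the plate) below the hinge at the top edge, so the moment about the hinge is M = F × 1.6174 = 203.463 × 1.6174 = 329.081 kN·m.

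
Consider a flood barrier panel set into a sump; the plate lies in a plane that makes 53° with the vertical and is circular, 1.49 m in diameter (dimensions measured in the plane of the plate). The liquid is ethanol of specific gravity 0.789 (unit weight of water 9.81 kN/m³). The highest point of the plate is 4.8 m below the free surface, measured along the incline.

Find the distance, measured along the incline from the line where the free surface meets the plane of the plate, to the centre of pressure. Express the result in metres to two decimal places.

y_p = 5.57 m

γ = 0.789 × 9.81 = 7.74009 kN/m³.
The plate makes 53° with the vertical, i.e. θ = 90° − 53° = 37° to the horizontal. Measuring y along the incline from the free-surface line, vertical depth h = y·sinθ with sinθ = 0.601815.
The centroid is at the centre, 0.745 m below the top of the plate, so y_c = 4.8 + 0.745 = 5.545 m and h_c = 5.545 × 0.601815 = 3.33706 m.
A = π(0.745)² = 1.74366 m².
Resultant F = γ·h_c·A = 7.74009 × 3.33706 × 1.74366 = 45.0372 kN.
I_c = πr⁴/4 = π × 0.745⁴/4 = 0.241944 m⁴.
Centre of pressure: y_p = y_c + I_c/(y_c·A) = 5.545 + 0.241944/(5.545 × 1.74366) = 5.545 + 0.0250237 = 5.57002 m along the plane.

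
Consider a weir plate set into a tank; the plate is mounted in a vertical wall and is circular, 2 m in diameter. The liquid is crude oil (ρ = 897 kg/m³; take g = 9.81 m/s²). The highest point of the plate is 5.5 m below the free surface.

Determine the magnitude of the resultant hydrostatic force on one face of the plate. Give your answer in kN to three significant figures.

γ = ρg = 897 × 9.81 / 1000 = 8.79957 kN/m³.
The centroid is at the centre, 1 m below the top of the plate, so the centroid depth is h_c = 5.5 + 1 = 6.5 m.
A = π(1)² = 3.14159 m².
Resultant F = γ·h_c·A = 8.79957 × 6.5 × 3.14159 = 179.69 kN.

F ≈ 180 kN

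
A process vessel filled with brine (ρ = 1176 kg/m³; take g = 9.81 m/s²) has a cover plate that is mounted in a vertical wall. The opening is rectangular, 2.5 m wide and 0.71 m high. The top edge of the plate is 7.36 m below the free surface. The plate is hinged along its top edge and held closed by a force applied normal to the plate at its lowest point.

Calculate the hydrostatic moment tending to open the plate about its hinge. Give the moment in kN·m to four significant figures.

γ = ρg = 1176 × 9.81 / 1000 = 11.53656 kN/m³.
The centroid lies 0.71/2 = 0.355 m below the top edge, so the centroid depth is h_c = 7.36 + 0.355 = 7.715 m.
A = 2.5 × 0.71 = 1.775 m².
Resultant F = γ·h_c·A = 11.53656 × 7.715 × 1.775 = 157.983 kN.
I_c = b·h³/12 = 2.5 × 0.71³/12 = 0.0745648 m⁴.
Centre of pressure: y_p = y_c + I_c/(y_c·A) = 7.715 + 0.0745648/(7.715 × 1.775) = 7.715 + 0.00544502 = 7.72045 m along the plane.
The resultant acts 0.355 + 0.00544502 = 0.360445 m (along the plate) below the hinge at the top edge, so the moment about the hinge is M = F × 0.360445 = 157.983 × 0.360445 = 56.9442 kN·m.

M ≈ 56.94 kN·m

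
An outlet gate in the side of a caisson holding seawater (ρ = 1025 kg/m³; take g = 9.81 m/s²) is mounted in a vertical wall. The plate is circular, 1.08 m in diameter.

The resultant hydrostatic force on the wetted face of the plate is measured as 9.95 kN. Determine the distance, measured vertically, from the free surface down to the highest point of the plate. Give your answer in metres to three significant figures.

γ = ρg = 1025 × 9.81 / 1000 = 10.05525 kN/m³.
A = π(0.54)² = 0.916088 m².
From F = γ·h_c·A, the centroid depth is h_c = 9.95/(10.05525 × 0.916088) = 1.08017 m.
The centroid is at the centre, 0.54 m below the top of the plate, so the highest point sits at h_top = 1.08017 − 0.54 = 0.54017 m below the surface.

d_top ≈ 0.540 m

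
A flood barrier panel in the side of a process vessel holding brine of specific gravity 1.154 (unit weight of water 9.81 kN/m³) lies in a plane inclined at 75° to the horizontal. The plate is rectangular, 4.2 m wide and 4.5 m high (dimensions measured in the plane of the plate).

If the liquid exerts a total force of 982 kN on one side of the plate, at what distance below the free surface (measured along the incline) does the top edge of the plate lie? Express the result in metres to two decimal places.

y_top ≈ 2.50 m

γ = 1.154 × 9.81 = 11.32074 kN/m³.
A = 4.2 × 4.5 = 18.9 m².
From F = γ·h_c·A, the centroid depth is h_c = 982/(11.32074 × 18.9) = 4.5896 m.
Let θ = 75° be the plate's angle to the horizontal; measure y along the incline from where the plane meets the free surface. Vertical depth h = y·sinθ with sinθ = 0.965926.
Along the incline, y_c = h_c/sinθ = 4.5896/0.965926 = 4.7515 m.
The centroid lies 4.5/2 = 2.25 m below the top edge, so the top edge sits at y_top = 4.7515 − 2.25 = 2.5015 m along the incline.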